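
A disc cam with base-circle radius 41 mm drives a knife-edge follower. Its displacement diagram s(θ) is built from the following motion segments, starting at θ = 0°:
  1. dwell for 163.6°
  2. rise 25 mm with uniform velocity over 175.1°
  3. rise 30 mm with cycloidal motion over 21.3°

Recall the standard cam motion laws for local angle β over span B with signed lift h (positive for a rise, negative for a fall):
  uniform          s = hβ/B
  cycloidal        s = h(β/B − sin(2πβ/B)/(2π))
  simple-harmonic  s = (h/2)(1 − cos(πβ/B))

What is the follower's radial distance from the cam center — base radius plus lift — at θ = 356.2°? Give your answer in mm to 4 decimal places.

seg 1 [0°–163.6°] dwell: s stays 0.0000
seg 2 [163.6°–338.7°] uniform, h=25: full span → s += 25 → s = 25.0000
seg 3 [338.7°–360°] cycloidal, h=30: θ=356.2° here. β=17.5, B=21.3. 30·(0.8216 − sin(2π·0.8216)/(2π)) = 28.9475 → s = 53.9475
radial distance = base radius + s = 41 + 53.9475 = 94.9475

94.9475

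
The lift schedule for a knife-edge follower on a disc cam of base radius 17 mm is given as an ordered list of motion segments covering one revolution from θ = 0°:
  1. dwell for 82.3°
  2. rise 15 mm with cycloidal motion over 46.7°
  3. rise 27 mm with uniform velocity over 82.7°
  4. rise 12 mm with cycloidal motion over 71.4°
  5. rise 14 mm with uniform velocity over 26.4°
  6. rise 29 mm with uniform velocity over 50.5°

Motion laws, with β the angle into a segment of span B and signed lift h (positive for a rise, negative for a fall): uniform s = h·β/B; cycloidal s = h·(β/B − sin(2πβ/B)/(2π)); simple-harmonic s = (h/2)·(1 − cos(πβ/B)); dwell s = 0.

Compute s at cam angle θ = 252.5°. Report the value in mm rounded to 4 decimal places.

seg 1 [0°–82.3°] dwell: s stays 0.0000
seg 2 [82.3°–129°] cycloidal, h=15: full span → s += 15 → s = 15.0000
seg 3 [129°–211.7°] uniform, h=27: full span → s += 27 → s = 42.0000
seg 4 [211.7°–283.1°] cycloidal, h=12: θ=252.5° here. β=40.8, B=71.4. 12·(0.5714 − sin(2π·0.5714)/(2π)) = 7.6858 → s = 49.6858

49.6858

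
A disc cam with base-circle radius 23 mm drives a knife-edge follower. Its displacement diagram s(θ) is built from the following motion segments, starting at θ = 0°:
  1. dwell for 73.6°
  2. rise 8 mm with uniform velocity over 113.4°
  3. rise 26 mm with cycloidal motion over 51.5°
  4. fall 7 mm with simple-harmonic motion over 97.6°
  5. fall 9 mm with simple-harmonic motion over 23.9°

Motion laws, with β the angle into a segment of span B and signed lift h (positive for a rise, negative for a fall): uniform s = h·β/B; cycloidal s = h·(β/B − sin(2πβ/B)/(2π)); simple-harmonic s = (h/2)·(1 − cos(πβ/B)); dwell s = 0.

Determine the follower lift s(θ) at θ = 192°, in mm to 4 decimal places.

seg 1 [0°–73.6°] dwell: s stays 0.0000
seg 2 [73.6°–187°] uniform, h=8: full span → s += 8 → s = 8.0000
seg 3 [187°–238.5°] cycloidal, h=26: θ=192° here. β=5, B=51.5. 26·(0.0971 − sin(2π·0.0971)/(2π)) = 0.1537 → s = 8.1537

8.1537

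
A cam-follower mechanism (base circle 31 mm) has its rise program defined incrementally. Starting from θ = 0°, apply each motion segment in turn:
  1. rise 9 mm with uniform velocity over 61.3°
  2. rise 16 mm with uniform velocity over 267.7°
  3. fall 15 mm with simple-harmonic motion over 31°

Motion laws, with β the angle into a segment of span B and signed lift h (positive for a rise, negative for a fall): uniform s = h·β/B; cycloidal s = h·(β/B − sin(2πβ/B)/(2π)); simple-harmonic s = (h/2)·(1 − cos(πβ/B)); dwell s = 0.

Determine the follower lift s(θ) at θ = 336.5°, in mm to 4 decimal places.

seg 1 [0°–61.3°] uniform, h=9: full span → s += 9 → s = 9.0000
seg 2 [61.3°–329°] uniform, h=16: full span → s += 16 → s = 25.0000
seg 3 [329°–360°] simple-harmonic, h=-15: θ=336.5° here. β=7.5, B=31. -15/2·(1 − cos(π·0.2419)) = -2.0641 → s = 22.9359

22.9359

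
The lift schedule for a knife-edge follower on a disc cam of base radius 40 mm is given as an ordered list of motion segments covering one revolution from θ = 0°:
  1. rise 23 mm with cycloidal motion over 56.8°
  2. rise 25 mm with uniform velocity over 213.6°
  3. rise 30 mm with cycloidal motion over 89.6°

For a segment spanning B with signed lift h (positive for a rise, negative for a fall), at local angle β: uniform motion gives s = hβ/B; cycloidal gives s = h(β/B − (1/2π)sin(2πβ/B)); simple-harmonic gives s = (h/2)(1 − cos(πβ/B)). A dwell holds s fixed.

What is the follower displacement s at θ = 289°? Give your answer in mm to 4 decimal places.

seg 1 [0°–56.8°] cycloidal, h=23: full span → s += 23 → s = 23.0000
seg 2 [56.8°–270.4°] uniform, h=25: full span → s += 25 → s = 48.0000
seg 3 [270.4°–360°] cycloidal, h=30: θ=289° here. β=18.6, B=89.6. 30·(0.2076 − sin(2π·0.2076)/(2π)) = 1.6216 → s = 49.6216

49.6216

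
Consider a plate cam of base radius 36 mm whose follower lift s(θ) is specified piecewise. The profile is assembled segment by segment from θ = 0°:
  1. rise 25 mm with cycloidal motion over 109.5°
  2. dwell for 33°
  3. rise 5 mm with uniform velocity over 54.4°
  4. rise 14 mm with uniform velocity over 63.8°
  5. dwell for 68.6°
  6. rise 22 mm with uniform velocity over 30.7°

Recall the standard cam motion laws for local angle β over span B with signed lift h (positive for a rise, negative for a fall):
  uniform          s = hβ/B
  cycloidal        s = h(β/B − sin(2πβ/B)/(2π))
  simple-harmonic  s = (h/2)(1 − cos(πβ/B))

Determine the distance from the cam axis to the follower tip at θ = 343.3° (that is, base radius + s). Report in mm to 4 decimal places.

seg 1 [0°–109.5°] cycloidal, h=25: full span → s += 25 → s = 25.0000
seg 2 [109.5°–142.5°] dwell: s stays 25.0000
seg 3 [142.5°–196.9°] uniform, h=5: full span → s += 5 → s = 30.0000
seg 4 [196.9°–260.7°] uniform, h=14: full span → s += 14 → s = 44.0000
seg 5 [260.7°–329.3°] dwell: s stays 44.0000
seg 6 [329.3°–360°] uniform, h=22: θ=343.3° here. β=14, B=30.7. 22·14/30.7 = 10.0326 → s = 54.0326
radial distance = base radius + s = 36 + 54.0326 = 90.0326

90.0326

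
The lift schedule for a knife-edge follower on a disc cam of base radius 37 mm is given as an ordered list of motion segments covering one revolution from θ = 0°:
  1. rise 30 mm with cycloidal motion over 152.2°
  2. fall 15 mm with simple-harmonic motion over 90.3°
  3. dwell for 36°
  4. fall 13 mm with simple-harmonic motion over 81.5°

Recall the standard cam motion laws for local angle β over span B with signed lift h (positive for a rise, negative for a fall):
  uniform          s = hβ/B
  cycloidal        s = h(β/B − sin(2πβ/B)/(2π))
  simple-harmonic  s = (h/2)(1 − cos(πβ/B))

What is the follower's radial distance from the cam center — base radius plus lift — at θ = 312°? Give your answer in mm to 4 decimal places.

seg 1 [0°–152.2°] cycloidal, h=30: full span → s += 30 → s = 30.0000
seg 2 [152.2°–242.5°] simple-harmonic, h=-15: full span → s += -15 → s = 15.0000
seg 3 [242.5°–278.5°] dwell: s stays 15.0000
seg 4 [278.5°–360°] simple-harmonic, h=-13: θ=312° here. β=33.5, B=81.5. -13/2·(1 − cos(π·0.4110)) = -4.7070 → s = 10.2930
radial distance = base radius + s = 37 + 10.2930 = 47.2930

47.2930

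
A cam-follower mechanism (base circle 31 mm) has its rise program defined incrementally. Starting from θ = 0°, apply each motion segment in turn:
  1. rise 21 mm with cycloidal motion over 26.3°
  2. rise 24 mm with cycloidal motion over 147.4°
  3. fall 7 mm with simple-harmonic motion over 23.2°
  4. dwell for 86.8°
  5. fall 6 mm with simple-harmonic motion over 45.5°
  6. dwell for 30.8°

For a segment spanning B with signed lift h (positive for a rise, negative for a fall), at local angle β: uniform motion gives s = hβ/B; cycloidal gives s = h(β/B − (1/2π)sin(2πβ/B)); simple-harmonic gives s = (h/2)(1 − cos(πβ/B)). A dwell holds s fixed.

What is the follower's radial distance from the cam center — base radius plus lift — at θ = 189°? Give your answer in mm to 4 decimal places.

seg 1 [0°–26.3°] cycloidal, h=21: full span → s += 21 → s = 21.0000
seg 2 [26.3°–173.7°] cycloidal, h=24: full span → s += 24 → s = 45.0000
seg 3 [173.7°–196.9°] simple-harmonic, h=-7: θ=189° here. β=15.3, B=23.2. -7/2·(1 − cos(π·0.6595)) = -5.1812 → s = 39.8188
radial distance = base radius + s = 31 + 39.8188 = 70.8188

70.8188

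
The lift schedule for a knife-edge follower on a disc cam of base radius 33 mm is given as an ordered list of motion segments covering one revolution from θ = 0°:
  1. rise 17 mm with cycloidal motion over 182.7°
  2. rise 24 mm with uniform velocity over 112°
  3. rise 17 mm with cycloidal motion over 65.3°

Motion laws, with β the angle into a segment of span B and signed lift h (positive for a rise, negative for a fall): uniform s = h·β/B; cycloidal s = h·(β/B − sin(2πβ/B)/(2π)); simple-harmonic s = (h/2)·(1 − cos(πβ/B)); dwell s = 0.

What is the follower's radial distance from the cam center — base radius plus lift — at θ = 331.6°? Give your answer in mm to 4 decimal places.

seg 1 [0°–182.7°] cycloidal, h=17: full span → s += 17 → s = 17.0000
seg 2 [182.7°–294.7°] uniform, h=24: full span → s += 24 → s = 41.0000
seg 3 [294.7°–360°] cycloidal, h=17: θ=331.6° here. β=36.9, B=65.3. 17·(0.5651 − sin(2π·0.5651)/(2π)) = 10.6823 → s = 51.6823
radial distance = base radius + s = 33 + 51.6823 = 84.6823

84.6823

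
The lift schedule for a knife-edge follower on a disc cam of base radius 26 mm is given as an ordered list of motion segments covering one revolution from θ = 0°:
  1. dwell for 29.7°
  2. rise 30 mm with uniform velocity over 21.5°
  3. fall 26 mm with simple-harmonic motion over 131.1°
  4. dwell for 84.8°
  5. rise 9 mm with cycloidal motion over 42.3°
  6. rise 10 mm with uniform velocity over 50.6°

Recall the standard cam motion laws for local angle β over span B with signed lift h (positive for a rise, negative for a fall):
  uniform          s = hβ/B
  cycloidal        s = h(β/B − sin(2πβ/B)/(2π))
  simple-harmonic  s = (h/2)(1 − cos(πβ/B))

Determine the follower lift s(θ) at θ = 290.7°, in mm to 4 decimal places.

seg 1 [0°–29.7°] dwell: s stays 0.0000
seg 2 [29.7°–51.2°] uniform, h=30: full span → s += 30 → s = 30.0000
seg 3 [51.2°–182.3°] simple-harmonic, h=-26: full span → s += -26 → s = 4.0000
seg 4 [182.3°–267.1°] dwell: s stays 4.0000
seg 5 [267.1°–309.4°] cycloidal, h=9: θ=290.7° here. β=23.6, B=42.3. 9·(0.5579 − sin(2π·0.5579)/(2π)) = 5.5311 → s = 9.5311

9.5311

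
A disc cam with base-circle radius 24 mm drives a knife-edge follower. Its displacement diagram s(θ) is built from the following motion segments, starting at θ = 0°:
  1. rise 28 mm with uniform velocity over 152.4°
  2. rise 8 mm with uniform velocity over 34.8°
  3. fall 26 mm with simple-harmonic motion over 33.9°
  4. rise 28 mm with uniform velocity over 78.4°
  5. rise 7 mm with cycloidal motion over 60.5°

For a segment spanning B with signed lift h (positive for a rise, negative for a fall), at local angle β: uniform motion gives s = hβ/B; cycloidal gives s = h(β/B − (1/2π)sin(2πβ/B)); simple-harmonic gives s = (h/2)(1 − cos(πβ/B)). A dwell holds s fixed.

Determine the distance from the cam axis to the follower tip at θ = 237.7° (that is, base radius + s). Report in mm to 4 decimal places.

seg 1 [0°–152.4°] uniform, h=28: full span → s += 28 → s = 28.0000
seg 2 [152.4°–187.2°] uniform, h=8: full span → s += 8 → s = 36.0000
seg 3 [187.2°–221.1°] simple-harmonic, h=-26: full span → s += -26 → s = 10.0000
seg 4 [221.1°–299.5°] uniform, h=28: θ=237.7° here. β=16.6, B=78.4. 28·16.6/78.4 = 5.9286 → s = 15.9286
radial distance = base radius + s = 24 + 15.9286 = 39.9286

39.9286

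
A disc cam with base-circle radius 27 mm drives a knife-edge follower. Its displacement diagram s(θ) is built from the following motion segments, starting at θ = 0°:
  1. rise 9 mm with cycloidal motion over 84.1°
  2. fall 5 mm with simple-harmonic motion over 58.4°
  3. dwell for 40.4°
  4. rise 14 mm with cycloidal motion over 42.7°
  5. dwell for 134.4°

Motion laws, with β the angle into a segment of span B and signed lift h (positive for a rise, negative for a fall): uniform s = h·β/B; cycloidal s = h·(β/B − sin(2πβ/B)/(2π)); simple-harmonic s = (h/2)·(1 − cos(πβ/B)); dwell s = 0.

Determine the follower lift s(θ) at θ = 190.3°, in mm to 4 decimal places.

seg 1 [0°–84.1°] cycloidal, h=9: full span → s += 9 → s = 9.0000
seg 2 [84.1°–142.5°] simple-harmonic, h=-5: full span → s += -5 → s = 4.0000
seg 3 [142.5°–182.9°] dwell: s stays 4.0000
seg 4 [182.9°–225.6°] cycloidal, h=14: θ=190.3° here. β=7.4, B=42.7. 14·(0.1733 − sin(2π·0.1733)/(2π)) = 0.4518 → s = 4.4518

4.4518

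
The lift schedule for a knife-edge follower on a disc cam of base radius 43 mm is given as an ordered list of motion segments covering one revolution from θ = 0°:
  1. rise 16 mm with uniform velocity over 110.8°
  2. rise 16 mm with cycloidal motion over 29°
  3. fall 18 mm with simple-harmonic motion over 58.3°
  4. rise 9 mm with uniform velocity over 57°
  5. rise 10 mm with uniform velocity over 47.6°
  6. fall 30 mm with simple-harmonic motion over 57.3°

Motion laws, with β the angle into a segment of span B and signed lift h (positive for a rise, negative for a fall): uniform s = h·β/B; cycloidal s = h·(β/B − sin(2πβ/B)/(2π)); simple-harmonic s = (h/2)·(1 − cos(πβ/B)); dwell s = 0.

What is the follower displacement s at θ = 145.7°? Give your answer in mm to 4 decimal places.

seg 1 [0°–110.8°] uniform, h=16: full span → s += 16 → s = 16.0000
seg 2 [110.8°–139.8°] cycloidal, h=16: full span → s += 16 → s = 32.0000
seg 3 [139.8°–198.1°] simple-harmonic, h=-18: θ=145.7° here. β=5.9, B=58.3. -18/2·(1 − cos(π·0.1012)) = -0.4510 → s = 31.5490

31.5490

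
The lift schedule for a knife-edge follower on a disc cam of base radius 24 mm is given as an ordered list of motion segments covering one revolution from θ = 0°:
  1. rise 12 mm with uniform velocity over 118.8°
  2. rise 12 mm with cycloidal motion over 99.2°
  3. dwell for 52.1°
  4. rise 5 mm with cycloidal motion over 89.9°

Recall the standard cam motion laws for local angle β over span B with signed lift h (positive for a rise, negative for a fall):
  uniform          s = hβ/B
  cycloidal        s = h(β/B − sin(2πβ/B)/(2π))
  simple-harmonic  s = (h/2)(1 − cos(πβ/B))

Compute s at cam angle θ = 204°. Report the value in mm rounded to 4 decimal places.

seg 1 [0°–118.8°] uniform, h=12: full span → s += 12 → s = 12.0000
seg 2 [118.8°–218°] cycloidal, h=12: θ=204° here. β=85.2, B=99.2. 12·(0.8589 − sin(2π·0.8589)/(2π)) = 11.7866 → s = 23.7866

23.7866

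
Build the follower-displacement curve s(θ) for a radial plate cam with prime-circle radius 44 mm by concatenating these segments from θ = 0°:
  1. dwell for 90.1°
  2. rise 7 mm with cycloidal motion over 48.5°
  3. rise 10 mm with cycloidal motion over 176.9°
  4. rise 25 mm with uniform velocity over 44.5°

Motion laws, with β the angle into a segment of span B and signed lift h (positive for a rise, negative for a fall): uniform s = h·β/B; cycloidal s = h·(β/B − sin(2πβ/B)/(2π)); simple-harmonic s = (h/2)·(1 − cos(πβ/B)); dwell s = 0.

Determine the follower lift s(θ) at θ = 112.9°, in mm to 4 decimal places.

seg 1 [0°–90.1°] dwell: s stays 0.0000
seg 2 [90.1°–138.6°] cycloidal, h=7: θ=112.9° here. β=22.8, B=48.5. 7·(0.4701 − sin(2π·0.4701)/(2π)) = 3.0827 → s = 3.0827

3.0827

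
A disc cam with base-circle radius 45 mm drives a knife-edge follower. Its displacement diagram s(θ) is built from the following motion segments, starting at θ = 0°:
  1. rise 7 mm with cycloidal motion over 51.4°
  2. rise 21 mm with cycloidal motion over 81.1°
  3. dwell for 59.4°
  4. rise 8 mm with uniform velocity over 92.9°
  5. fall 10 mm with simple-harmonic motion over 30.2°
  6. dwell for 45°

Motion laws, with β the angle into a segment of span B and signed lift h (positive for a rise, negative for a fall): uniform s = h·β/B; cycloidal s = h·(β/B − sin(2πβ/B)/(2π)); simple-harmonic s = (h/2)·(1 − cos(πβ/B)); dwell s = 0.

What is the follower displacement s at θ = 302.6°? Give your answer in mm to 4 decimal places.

seg 1 [0°–51.4°] cycloidal, h=7: full span → s += 7 → s = 7.0000
seg 2 [51.4°–132.5°] cycloidal, h=21: full span → s += 21 → s = 28.0000
seg 3 [132.5°–191.9°] dwell: s stays 28.0000
seg 4 [191.9°–284.8°] uniform, h=8: full span → s += 8 → s = 36.0000
seg 5 [284.8°–315°] simple-harmonic, h=-10: θ=302.6° here. β=17.8, B=30.2. -10/2·(1 − cos(π·0.5894)) = -6.3860 → s = 29.6140

29.6140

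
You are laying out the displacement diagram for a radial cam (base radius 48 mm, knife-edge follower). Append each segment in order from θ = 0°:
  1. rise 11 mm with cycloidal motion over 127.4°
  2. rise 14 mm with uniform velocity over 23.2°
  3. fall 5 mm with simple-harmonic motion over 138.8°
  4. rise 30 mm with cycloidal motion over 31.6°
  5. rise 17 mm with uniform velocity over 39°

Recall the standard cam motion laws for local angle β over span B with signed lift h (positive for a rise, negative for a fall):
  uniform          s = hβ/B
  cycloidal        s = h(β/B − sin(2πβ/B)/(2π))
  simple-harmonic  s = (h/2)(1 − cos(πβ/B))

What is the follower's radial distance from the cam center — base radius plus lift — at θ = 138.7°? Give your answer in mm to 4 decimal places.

seg 1 [0°–127.4°] cycloidal, h=11: full span → s += 11 → s = 11.0000
seg 2 [127.4°–150.6°] uniform, h=14: θ=138.7° here. β=11.3, B=23.2. 14·11.3/23.2 = 6.8190 → s = 17.8190
radial distance = base radius + s = 48 + 17.8190 = 65.8190

65.8190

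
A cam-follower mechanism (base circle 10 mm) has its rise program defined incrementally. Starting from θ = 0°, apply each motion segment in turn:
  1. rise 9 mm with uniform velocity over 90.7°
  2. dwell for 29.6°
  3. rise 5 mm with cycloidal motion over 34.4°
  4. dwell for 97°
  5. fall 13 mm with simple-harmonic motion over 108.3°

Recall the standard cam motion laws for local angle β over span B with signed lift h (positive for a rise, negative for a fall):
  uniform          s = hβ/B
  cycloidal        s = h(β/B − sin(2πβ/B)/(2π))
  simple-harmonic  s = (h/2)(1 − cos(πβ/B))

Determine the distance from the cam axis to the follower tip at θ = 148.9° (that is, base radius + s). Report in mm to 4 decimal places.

seg 1 [0°–90.7°] uniform, h=9: full span → s += 9 → s = 9.0000
seg 2 [90.7°–120.3°] dwell: s stays 9.0000
seg 3 [120.3°–154.7°] cycloidal, h=5: θ=148.9° here. β=28.6, B=34.4. 5·(0.8314 − sin(2π·0.8314)/(2π)) = 4.8509 → s = 13.8509
radial distance = base radius + s = 10 + 13.8509 = 23.8509

23.8509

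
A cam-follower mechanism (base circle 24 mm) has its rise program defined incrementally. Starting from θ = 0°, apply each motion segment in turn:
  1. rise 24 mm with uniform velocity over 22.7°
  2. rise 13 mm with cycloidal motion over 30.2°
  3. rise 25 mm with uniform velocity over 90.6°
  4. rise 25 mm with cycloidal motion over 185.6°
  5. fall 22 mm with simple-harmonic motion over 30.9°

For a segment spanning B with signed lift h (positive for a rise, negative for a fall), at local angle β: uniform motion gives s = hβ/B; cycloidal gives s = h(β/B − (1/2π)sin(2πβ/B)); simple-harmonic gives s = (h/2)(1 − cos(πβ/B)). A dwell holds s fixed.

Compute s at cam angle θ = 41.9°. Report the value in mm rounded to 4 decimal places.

seg 1 [0°–22.7°] uniform, h=24: full span → s += 24 → s = 24.0000
seg 2 [22.7°–52.9°] cycloidal, h=13: θ=41.9° here. β=19.2, B=30.2. 13·(0.6358 − sin(2π·0.6358)/(2π)) = 9.8234 → s = 33.8234

33.8234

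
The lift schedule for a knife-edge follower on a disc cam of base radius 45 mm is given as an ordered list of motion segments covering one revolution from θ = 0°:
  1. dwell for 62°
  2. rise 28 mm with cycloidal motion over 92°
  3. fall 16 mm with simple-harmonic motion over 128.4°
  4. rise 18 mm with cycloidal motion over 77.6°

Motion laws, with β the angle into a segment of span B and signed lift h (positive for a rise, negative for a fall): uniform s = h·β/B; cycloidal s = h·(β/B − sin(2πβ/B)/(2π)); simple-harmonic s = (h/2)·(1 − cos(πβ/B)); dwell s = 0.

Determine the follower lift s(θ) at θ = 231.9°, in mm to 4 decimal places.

seg 1 [0°–62°] dwell: s stays 0.0000
seg 2 [62°–154°] cycloidal, h=28: full span → s += 28 → s = 28.0000
seg 3 [154°–282.4°] simple-harmonic, h=-16: θ=231.9° here. β=77.9, B=128.4. -16/2·(1 − cos(π·0.6067)) = -10.6317 → s = 17.3683

17.3683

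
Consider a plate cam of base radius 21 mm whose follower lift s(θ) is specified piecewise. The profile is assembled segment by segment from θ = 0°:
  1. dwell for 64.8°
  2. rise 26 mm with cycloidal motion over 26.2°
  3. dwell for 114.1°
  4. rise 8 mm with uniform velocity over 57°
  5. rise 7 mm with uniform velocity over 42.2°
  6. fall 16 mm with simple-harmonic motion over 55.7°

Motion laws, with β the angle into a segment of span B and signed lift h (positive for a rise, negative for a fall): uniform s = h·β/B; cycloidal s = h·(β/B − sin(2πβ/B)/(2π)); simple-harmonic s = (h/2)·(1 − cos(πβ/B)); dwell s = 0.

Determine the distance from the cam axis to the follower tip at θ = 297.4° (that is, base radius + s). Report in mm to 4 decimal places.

seg 1 [0°–64.8°] dwell: s stays 0.0000
seg 2 [64.8°–91°] cycloidal, h=26: full span → s += 26 → s = 26.0000
seg 3 [91°–205.1°] dwell: s stays 26.0000
seg 4 [205.1°–262.1°] uniform, h=8: full span → s += 8 → s = 34.0000
seg 5 [262.1°–304.3°] uniform, h=7: θ=297.4° here. β=35.3, B=42.2. 7·35.3/42.2 = 5.8555 → s = 39.8555
radial distance = base radius + s = 21 + 39.8555 = 60.8555

60.8555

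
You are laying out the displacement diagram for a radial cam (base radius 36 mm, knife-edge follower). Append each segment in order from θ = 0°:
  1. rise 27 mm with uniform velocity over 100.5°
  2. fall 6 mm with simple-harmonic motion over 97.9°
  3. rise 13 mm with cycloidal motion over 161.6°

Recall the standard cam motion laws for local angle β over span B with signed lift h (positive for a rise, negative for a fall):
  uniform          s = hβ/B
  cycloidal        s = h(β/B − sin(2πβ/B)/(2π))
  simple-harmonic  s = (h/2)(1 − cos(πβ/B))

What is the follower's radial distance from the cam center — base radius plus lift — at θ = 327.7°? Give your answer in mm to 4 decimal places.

seg 1 [0°–100.5°] uniform, h=27: full span → s += 27 → s = 27.0000
seg 2 [100.5°–198.4°] simple-harmonic, h=-6: full span → s += -6 → s = 21.0000
seg 3 [198.4°–360°] cycloidal, h=13: θ=327.7° here. β=129.3, B=161.6. 13·(0.8001 − sin(2π·0.8001)/(2π)) = 12.3689 → s = 33.3689
radial distance = base radius + s = 36 + 33.3689 = 69.3689

69.3689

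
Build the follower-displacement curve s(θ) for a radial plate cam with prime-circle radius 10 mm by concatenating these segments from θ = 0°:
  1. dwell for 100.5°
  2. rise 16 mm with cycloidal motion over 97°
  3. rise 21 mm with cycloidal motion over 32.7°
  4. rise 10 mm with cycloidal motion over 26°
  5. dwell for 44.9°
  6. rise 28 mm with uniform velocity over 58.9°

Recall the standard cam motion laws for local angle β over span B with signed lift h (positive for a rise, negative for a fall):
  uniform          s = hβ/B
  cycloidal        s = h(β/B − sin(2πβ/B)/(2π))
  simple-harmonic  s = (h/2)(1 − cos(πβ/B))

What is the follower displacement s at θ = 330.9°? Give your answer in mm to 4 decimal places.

seg 1 [0°–100.5°] dwell: s stays 0.0000
seg 2 [100.5°–197.5°] cycloidal, h=16: full span → s += 16 → s = 16.0000
seg 3 [197.5°–230.2°] cycloidal, h=21: full span → s += 21 → s = 37.0000
seg 4 [230.2°–256.2°] cycloidal, h=10: full span → s += 10 → s = 47.0000
seg 5 [256.2°–301.1°] dwell: s stays 47.0000
seg 6 [301.1°–360°] uniform, h=28: θ=330.9° here. β=29.8, B=58.9. 28·29.8/58.9 = 14.1664 → s = 61.1664

61.1664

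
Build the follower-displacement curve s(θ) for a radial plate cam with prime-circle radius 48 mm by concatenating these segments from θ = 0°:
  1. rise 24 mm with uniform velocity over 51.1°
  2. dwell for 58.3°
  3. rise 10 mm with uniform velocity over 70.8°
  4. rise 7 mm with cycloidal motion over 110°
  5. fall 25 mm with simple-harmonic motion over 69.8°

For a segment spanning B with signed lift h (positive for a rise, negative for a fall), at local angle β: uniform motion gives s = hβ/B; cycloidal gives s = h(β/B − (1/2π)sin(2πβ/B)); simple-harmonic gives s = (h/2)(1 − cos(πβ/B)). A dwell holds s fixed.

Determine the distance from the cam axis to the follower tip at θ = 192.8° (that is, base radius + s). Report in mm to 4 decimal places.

seg 1 [0°–51.1°] uniform, h=24: full span → s += 24 → s = 24.0000
seg 2 [51.1°–109.4°] dwell: s stays 24.0000
seg 3 [109.4°–180.2°] uniform, h=10: full span → s += 10 → s = 34.0000
seg 4 [180.2°–290.2°] cycloidal, h=7: θ=192.8° here. β=12.6, B=110. 7·(0.1145 − sin(2π·0.1145)/(2π)) = 0.0675 → s = 34.0675
radial distance = base radius + s = 48 + 34.0675 = 82.0675

82.0675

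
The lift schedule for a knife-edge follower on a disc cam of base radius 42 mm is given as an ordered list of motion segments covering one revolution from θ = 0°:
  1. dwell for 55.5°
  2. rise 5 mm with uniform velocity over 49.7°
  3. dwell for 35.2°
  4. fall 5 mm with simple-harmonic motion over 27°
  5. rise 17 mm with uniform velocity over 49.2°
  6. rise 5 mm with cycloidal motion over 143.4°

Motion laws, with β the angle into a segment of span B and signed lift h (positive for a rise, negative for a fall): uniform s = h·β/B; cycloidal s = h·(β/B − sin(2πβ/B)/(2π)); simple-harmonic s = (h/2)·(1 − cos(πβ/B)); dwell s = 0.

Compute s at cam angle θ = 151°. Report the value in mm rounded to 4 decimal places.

seg 1 [0°–55.5°] dwell: s stays 0.0000
seg 2 [55.5°–105.2°] uniform, h=5: full span → s += 5 → s = 5.0000
seg 3 [105.2°–140.4°] dwell: s stays 5.0000
seg 4 [140.4°–167.4°] simple-harmonic, h=-5: θ=151° here. β=10.6, B=27. -5/2·(1 − cos(π·0.3926)) = -1.6723 → s = 3.3277

3.3277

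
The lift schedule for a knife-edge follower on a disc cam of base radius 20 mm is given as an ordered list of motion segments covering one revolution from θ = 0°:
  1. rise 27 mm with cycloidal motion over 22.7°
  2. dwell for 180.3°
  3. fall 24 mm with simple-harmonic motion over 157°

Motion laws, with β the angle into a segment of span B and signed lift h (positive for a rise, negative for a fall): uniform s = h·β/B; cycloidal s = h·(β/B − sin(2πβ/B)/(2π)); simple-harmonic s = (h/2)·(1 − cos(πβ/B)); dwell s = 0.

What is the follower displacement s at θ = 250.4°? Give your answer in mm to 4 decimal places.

seg 1 [0°–22.7°] cycloidal, h=27: full span → s += 27 → s = 27.0000
seg 2 [22.7°–203°] dwell: s stays 27.0000
seg 3 [203°–360°] simple-harmonic, h=-24: θ=250.4° here. β=47.4, B=157. -24/2·(1 − cos(π·0.3019)) = -5.0050 → s = 21.9950

21.9950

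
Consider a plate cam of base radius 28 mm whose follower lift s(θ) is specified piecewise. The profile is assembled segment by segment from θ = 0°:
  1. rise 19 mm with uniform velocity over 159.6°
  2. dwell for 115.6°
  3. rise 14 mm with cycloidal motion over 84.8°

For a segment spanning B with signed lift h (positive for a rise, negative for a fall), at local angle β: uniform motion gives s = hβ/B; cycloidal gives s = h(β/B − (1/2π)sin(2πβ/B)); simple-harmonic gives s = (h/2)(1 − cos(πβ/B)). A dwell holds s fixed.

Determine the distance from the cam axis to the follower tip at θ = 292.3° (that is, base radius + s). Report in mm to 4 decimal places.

seg 1 [0°–159.6°] uniform, h=19: full span → s += 19 → s = 19.0000
seg 2 [159.6°–275.2°] dwell: s stays 19.0000
seg 3 [275.2°–360°] cycloidal, h=14: θ=292.3° here. β=17.1, B=84.8. 14·(0.2017 − sin(2π·0.2017)/(2π)) = 0.6970 → s = 19.6970
radial distance = base radius + s = 28 + 19.6970 = 47.6970

47.6970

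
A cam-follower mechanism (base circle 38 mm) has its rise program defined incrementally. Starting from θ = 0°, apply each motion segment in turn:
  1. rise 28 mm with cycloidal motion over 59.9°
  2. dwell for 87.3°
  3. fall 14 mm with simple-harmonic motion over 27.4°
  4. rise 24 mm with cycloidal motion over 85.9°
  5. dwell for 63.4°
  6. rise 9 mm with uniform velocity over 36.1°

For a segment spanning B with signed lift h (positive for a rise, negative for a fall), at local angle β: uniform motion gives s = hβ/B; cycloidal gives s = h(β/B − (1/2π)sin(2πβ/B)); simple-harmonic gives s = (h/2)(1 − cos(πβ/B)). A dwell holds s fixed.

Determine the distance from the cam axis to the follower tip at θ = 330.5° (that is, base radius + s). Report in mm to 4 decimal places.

seg 1 [0°–59.9°] cycloidal, h=28: full span → s += 28 → s = 28.0000
seg 2 [59.9°–147.2°] dwell: s stays 28.0000
seg 3 [147.2°–174.6°] simple-harmonic, h=-14: full span → s += -14 → s = 14.0000
seg 4 [174.6°–260.5°] cycloidal, h=24: full span → s += 24 → s = 38.0000
seg 5 [260.5°–323.9°] dwell: s stays 38.0000
seg 6 [323.9°–360°] uniform, h=9: θ=330.5° here. β=6.6, B=36.1. 9·6.6/36.1 = 1.6454 → s = 39.6454
radial distance = base radius + s = 38 + 39.6454 = 77.6454

77.6454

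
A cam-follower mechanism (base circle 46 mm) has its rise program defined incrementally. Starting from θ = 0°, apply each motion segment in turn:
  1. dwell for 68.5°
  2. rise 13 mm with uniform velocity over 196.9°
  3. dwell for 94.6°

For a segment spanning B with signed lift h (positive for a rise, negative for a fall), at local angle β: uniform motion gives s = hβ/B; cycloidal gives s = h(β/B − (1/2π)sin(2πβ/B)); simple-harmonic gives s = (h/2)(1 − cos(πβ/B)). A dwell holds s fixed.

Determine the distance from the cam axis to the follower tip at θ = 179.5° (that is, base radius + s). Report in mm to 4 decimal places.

seg 1 [0°–68.5°] dwell: s stays 0.0000
seg 2 [68.5°–265.4°] uniform, h=13: θ=179.5° here. β=111, B=196.9. 13·111/196.9 = 7.3286 → s = 7.3286
radial distance = base radius + s = 46 + 7.3286 = 53.3286

53.3286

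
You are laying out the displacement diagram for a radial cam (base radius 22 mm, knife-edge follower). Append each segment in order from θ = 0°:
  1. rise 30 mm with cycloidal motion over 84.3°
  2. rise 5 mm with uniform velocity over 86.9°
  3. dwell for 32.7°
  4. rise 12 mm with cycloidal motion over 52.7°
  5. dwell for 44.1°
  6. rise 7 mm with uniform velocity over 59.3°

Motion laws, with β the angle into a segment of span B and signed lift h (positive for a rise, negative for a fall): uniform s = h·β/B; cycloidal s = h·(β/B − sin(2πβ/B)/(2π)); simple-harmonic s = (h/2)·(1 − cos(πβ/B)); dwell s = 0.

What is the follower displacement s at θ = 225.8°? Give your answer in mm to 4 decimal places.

seg 1 [0°–84.3°] cycloidal, h=30: full span → s += 30 → s = 30.0000
seg 2 [84.3°–171.2°] uniform, h=5: full span → s += 5 → s = 35.0000
seg 3 [171.2°–203.9°] dwell: s stays 35.0000
seg 4 [203.9°–256.6°] cycloidal, h=12: θ=225.8° here. β=21.9, B=52.7. 12·(0.4156 − sin(2π·0.4156)/(2π)) = 4.0203 → s = 39.0203

39.0203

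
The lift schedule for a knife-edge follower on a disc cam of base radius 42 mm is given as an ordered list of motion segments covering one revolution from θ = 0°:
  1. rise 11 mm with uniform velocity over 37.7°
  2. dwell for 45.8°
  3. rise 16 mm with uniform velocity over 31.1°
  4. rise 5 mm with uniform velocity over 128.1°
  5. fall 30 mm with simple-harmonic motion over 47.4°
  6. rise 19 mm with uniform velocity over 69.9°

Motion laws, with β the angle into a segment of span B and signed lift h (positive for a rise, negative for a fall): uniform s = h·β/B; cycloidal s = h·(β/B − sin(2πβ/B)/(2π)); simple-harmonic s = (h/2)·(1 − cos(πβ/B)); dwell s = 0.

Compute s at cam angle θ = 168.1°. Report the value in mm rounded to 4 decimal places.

seg 1 [0°–37.7°] uniform, h=11: full span → s += 11 → s = 11.0000
seg 2 [37.7°–83.5°] dwell: s stays 11.0000
seg 3 [83.5°–114.6°] uniform, h=16: full span → s += 16 → s = 27.0000
seg 4 [114.6°–242.7°] uniform, h=5: θ=168.1° here. β=53.5, B=128.1. 5·53.5/128.1 = 2.0882 → s = 29.0882

29.0882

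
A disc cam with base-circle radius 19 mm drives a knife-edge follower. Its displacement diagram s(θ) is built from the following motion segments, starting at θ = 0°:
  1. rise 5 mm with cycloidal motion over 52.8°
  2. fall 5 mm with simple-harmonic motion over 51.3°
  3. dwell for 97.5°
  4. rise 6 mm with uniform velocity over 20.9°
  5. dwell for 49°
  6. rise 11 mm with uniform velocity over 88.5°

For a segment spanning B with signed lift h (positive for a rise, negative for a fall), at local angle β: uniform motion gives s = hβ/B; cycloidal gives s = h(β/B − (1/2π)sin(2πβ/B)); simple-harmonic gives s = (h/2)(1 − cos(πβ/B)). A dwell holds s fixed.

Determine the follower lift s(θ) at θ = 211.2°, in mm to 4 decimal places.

seg 1 [0°–52.8°] cycloidal, h=5: full span → s += 5 → s = 5.0000
seg 2 [52.8°–104.1°] simple-harmonic, h=-5: full span → s += -5 → s = 0.0000
seg 3 [104.1°–201.6°] dwell: s stays 0.0000
seg 4 [201.6°–222.5°] uniform, h=6: θ=211.2° here. β=9.6, B=20.9. 6·9.6/20.9 = 2.7560 → s = 2.7560

2.7560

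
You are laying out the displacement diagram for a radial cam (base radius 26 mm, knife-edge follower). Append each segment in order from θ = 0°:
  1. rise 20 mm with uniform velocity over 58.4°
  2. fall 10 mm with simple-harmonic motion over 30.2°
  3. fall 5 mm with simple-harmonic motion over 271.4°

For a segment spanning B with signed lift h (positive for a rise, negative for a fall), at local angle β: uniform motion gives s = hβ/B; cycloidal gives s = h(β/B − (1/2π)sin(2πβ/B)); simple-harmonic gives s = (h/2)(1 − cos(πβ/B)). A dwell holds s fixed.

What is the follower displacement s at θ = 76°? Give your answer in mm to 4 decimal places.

seg 1 [0°–58.4°] uniform, h=20: full span → s += 20 → s = 20.0000
seg 2 [58.4°–88.6°] simple-harmonic, h=-10: θ=76° here. β=17.6, B=30.2. -10/2·(1 − cos(π·0.5828)) = -6.2857 → s = 13.7143

13.7143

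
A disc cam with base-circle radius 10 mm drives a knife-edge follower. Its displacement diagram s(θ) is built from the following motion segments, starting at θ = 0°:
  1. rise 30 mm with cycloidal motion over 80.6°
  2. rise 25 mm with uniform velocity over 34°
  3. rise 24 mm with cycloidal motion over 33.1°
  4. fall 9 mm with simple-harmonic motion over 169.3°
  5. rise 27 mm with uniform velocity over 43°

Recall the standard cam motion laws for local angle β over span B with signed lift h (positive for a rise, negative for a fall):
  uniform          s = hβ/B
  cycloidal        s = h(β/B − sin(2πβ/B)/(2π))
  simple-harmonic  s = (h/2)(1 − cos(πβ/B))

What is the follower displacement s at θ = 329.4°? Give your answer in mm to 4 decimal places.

seg 1 [0°–80.6°] cycloidal, h=30: full span → s += 30 → s = 30.0000
seg 2 [80.6°–114.6°] uniform, h=25: full span → s += 25 → s = 55.0000
seg 3 [114.6°–147.7°] cycloidal, h=24: full span → s += 24 → s = 79.0000
seg 4 [147.7°–317°] simple-harmonic, h=-9: full span → s += -9 → s = 70.0000
seg 5 [317°–360°] uniform, h=27: θ=329.4° here. β=12.4, B=43. 27·12.4/43 = 7.7860 → s = 77.7860

77.7860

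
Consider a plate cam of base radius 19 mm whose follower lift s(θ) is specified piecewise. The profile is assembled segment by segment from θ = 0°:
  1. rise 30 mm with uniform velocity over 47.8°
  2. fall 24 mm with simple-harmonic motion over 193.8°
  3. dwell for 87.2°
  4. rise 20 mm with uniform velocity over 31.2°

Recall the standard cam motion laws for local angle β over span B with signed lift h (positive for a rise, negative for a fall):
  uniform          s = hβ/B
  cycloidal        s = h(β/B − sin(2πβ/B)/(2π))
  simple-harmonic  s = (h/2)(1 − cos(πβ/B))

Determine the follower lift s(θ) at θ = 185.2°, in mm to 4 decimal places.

seg 1 [0°–47.8°] uniform, h=30: full span → s += 30 → s = 30.0000
seg 2 [47.8°–241.6°] simple-harmonic, h=-24: θ=185.2° here. β=137.4, B=193.8. -24/2·(1 − cos(π·0.7090)) = -19.3244 → s = 10.6756

10.6756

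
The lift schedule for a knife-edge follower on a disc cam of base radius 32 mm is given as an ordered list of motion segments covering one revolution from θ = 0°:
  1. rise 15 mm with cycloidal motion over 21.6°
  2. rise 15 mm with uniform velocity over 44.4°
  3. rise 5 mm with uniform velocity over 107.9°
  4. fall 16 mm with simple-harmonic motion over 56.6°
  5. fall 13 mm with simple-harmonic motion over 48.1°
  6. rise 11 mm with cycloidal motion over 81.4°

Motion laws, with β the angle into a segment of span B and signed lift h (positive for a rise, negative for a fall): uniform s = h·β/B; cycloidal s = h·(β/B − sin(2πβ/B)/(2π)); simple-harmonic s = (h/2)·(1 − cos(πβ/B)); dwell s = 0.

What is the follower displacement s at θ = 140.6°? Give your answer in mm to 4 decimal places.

seg 1 [0°–21.6°] cycloidal, h=15: full span → s += 15 → s = 15.0000
seg 2 [21.6°–66°] uniform, h=15: full span → s += 15 → s = 30.0000
seg 3 [66°–173.9°] uniform, h=5: θ=140.6° here. β=74.6, B=107.9. 5·74.6/107.9 = 3.4569 → s = 33.4569

33.4569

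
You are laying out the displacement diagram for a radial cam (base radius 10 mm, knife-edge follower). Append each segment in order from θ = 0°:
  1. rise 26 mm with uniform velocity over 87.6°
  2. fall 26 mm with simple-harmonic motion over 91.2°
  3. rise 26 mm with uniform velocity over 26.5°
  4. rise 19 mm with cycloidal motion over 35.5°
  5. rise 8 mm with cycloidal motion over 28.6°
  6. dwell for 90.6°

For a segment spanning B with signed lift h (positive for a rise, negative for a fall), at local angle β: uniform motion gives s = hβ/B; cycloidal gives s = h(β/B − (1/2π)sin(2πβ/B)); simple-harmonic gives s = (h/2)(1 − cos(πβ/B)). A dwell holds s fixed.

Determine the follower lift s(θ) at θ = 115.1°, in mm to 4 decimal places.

seg 1 [0°–87.6°] uniform, h=26: full span → s += 26 → s = 26.0000
seg 2 [87.6°–178.8°] simple-harmonic, h=-26: θ=115.1° here. β=27.5, B=91.2. -26/2·(1 − cos(π·0.3015)) = -5.4096 → s = 20.5904

20.5904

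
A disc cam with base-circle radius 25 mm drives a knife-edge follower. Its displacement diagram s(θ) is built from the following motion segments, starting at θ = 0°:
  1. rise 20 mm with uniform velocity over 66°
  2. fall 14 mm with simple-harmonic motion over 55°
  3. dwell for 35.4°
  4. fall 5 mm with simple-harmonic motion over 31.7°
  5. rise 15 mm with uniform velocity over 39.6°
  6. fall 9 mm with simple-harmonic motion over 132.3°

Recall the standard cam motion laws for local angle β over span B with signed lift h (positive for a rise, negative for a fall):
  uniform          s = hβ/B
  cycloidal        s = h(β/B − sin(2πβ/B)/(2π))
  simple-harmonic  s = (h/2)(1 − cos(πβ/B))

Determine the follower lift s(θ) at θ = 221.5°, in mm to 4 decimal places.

seg 1 [0°–66°] uniform, h=20: full span → s += 20 → s = 20.0000
seg 2 [66°–121°] simple-harmonic, h=-14: full span → s += -14 → s = 6.0000
seg 3 [121°–156.4°] dwell: s stays 6.0000
seg 4 [156.4°–188.1°] simple-harmonic, h=-5: full span → s += -5 → s = 1.0000
seg 5 [188.1°–227.7°] uniform, h=15: θ=221.5° here. β=33.4, B=39.6. 15·33.4/39.6 = 12.6515 → s = 13.6515

13.6515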